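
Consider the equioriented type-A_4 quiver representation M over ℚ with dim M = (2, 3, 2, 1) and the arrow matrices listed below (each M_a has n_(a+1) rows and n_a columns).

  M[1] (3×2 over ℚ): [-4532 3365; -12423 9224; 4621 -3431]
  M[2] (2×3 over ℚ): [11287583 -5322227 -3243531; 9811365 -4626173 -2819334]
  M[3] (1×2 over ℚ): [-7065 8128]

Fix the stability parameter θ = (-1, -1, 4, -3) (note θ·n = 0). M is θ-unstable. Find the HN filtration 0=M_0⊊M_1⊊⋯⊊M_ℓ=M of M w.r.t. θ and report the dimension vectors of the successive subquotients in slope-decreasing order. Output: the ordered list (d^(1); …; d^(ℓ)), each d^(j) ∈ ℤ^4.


Barcode: M ≅ I[1,3], I[1,4], I[2,2]. HN layers by μ_θ (3 steps, strictly decreasing):
  μ^(1)=4; μ^(2)=1/2; μ^(3)=-1

((0, 0, 1, 0); (0, 0, 1, 1); (2, 3, 0, 0))


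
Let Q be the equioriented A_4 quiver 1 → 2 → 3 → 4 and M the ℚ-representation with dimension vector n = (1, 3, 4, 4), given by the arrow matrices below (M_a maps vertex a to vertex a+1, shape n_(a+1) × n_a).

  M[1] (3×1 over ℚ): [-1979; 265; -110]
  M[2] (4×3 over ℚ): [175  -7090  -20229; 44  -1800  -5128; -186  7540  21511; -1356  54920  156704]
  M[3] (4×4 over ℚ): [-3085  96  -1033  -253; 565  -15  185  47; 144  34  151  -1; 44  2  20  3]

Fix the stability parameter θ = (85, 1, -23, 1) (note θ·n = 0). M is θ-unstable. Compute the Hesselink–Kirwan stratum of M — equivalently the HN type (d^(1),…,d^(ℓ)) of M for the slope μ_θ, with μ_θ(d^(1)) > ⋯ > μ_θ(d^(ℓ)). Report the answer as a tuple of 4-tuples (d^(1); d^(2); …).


Interval decomposition of M: I[1,4], I[2,2], I[2,4], I[3,4]^2.
HN type (ℓ=4): μ^(1)=16; μ^(2)=1; μ^(3)=-11; μ^(4)=-23

((1, 1, 1, 1); (0, 1, 0, 3); (0, 1, 1, 0); (0, 0, 2, 0))


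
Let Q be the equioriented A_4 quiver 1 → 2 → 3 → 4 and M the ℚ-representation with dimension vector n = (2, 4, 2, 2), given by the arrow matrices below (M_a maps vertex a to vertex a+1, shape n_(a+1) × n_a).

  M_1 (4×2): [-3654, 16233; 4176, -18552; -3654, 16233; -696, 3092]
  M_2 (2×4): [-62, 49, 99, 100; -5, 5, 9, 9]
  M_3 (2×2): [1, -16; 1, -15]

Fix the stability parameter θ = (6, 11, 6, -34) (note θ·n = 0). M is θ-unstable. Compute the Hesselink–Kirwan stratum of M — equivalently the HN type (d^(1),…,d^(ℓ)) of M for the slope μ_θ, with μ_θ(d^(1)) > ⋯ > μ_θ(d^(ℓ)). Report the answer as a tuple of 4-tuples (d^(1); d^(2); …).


Interval decomposition of M: I[1,1], I[1,4], I[2,2]^2, I[2,4].
HN type (ℓ=4): μ^(1)=11; μ^(2)=6; μ^(3)=-11/4; μ^(4)=-17/3

((0, 2, 0, 0); (1, 0, 0, 0); (1, 1, 1, 1); (0, 1, 1, 1))


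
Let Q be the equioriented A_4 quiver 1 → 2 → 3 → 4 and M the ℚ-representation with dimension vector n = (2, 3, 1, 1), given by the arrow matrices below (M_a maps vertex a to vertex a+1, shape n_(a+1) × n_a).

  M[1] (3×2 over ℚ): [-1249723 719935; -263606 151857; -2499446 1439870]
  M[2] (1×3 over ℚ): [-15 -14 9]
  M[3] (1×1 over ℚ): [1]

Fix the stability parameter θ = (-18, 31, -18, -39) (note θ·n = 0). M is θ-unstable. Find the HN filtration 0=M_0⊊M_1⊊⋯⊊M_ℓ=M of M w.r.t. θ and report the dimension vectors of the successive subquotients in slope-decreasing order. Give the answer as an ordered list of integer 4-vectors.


Barcode: M ≅ I[1,2], I[1,4], I[2,2]. HN layers by μ_θ (3 steps, strictly decreasing):
  μ^(1)=31; μ^(2)=-26/3; μ^(3)=-18

((0, 2, 0, 0); (0, 1, 1, 1); (2, 0, 0, 0))


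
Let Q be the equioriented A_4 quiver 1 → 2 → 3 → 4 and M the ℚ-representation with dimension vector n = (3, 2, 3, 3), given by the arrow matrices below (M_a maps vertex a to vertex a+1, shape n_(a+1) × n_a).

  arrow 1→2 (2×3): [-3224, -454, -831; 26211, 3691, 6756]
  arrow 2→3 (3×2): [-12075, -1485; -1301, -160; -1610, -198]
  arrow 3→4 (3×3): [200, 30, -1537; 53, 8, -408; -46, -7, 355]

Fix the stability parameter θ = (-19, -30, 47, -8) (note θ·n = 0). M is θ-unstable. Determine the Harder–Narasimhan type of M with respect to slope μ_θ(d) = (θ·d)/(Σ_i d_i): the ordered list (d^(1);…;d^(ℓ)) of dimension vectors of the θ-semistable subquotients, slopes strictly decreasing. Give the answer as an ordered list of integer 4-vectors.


Interval decomposition of M: I[1,1], I[1,4]^2, I[3,4].
HN type (ℓ=3): μ^(1)=39/2; μ^(2)=-19; μ^(3)=-49/2

((0, 0, 3, 3); (1, 0, 0, 0); (2, 2, 0, 0))


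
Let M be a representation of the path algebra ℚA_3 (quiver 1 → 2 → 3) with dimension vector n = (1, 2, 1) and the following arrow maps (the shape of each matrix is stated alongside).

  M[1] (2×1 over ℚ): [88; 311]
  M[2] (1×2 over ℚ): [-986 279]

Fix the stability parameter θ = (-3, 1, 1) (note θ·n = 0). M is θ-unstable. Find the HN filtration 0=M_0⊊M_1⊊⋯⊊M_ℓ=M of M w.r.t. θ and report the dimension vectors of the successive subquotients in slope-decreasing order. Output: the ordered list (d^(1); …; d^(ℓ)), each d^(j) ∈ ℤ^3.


Barcode: M ≅ I[1,3], I[2,2]. HN layers by μ_θ (2 steps, strictly decreasing):
  μ^(1)=1; μ^(2)=-3

((0, 2, 1); (1, 0, 0))


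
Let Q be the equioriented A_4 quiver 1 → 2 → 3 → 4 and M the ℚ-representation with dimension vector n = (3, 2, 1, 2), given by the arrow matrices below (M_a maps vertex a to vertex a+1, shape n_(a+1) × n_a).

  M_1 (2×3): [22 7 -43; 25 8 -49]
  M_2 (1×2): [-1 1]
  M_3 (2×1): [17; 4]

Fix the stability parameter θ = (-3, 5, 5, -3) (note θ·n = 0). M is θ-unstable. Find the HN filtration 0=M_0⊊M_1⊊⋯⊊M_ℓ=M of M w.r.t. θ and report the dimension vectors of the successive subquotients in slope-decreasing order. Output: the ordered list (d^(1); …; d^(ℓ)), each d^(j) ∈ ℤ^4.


Barcode: M ≅ I[1,1], I[1,2], I[1,4], I[4,4]. HN layers by μ_θ (3 steps, strictly decreasing):
  μ^(1)=5; μ^(2)=7/3; μ^(3)=-3

((0, 1, 0, 0); (0, 1, 1, 1); (3, 0, 0, 1))


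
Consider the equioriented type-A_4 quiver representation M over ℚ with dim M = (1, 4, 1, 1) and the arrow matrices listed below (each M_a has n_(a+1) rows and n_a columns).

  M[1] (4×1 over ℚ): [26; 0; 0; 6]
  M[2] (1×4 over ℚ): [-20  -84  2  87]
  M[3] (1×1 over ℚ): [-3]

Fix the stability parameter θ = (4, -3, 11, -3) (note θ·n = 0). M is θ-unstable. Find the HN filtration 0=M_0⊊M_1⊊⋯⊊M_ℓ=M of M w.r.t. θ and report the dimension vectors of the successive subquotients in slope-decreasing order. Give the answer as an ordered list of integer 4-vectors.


Interval decomposition of M: I[1,4], I[2,2]^3.
HN type (ℓ=3): μ^(1)=4; μ^(2)=1/2; μ^(3)=-3

((0, 0, 1, 1); (1, 1, 0, 0); (0, 3, 0, 0))


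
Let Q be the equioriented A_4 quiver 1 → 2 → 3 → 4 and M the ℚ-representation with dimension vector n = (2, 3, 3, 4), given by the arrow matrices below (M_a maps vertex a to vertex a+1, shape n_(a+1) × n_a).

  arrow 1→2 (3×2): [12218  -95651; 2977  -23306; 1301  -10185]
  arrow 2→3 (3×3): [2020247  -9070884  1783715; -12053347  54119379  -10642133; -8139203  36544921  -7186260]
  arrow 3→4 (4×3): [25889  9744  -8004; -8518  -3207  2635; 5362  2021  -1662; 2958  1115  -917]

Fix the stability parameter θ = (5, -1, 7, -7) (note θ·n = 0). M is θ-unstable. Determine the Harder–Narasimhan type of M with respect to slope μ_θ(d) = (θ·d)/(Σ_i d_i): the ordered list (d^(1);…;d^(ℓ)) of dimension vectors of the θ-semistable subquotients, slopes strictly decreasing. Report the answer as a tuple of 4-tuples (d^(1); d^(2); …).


Via rank(M_{q-1}∘⋯∘M_p): M ≅ I[1,4]^2, I[2,4], I[4,4].
μ_θ-semistable layers: μ^(1)=1; μ^(2)=0; μ^(3)=-1; μ^(4)=-7

((2, 2, 2, 2); (0, 0, 1, 1); (0, 1, 0, 0); (0, 0, 0, 1))


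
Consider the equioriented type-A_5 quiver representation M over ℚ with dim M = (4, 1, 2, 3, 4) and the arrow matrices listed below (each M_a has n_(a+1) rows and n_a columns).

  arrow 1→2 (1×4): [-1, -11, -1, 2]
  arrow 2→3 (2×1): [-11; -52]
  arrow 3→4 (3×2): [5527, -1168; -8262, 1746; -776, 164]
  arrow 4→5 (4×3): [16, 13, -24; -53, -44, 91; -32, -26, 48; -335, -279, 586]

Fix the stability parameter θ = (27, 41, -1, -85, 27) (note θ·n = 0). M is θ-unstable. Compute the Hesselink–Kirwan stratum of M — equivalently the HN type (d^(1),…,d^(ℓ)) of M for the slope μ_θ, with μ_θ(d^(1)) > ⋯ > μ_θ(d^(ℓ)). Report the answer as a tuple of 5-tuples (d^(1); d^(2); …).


Via rank(M_{q-1}∘⋯∘M_p): M ≅ I[1,1]^3, I[1,5], I[3,5], I[4,5], I[5,5].
μ_θ-semistable layers: μ^(1)=27; μ^(2)=-9/2; μ^(3)=-43; μ^(4)=-85

((3, 0, 0, 0, 4); (1, 1, 1, 1, 0); (0, 0, 1, 1, 0); (0, 0, 0, 1, 0))


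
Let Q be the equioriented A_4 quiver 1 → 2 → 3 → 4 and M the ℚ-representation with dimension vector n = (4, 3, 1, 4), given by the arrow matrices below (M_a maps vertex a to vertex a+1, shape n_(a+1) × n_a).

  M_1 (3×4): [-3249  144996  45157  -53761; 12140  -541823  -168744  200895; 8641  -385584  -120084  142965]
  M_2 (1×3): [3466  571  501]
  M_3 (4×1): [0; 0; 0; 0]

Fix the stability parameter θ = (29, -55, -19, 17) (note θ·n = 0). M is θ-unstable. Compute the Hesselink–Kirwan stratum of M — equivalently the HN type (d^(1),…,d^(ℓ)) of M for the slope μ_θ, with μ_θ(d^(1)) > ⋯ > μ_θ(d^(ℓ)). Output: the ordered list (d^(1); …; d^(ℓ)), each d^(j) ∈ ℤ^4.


Via rank(M_{q-1}∘⋯∘M_p): M ≅ I[1,1], I[1,2]^2, I[1,3], I[4,4]^4.
μ_θ-semistable layers: μ^(1)=29; μ^(2)=17; μ^(3)=-13; μ^(4)=-15

((1, 0, 0, 0); (0, 0, 0, 4); (2, 2, 0, 0); (1, 1, 1, 0))


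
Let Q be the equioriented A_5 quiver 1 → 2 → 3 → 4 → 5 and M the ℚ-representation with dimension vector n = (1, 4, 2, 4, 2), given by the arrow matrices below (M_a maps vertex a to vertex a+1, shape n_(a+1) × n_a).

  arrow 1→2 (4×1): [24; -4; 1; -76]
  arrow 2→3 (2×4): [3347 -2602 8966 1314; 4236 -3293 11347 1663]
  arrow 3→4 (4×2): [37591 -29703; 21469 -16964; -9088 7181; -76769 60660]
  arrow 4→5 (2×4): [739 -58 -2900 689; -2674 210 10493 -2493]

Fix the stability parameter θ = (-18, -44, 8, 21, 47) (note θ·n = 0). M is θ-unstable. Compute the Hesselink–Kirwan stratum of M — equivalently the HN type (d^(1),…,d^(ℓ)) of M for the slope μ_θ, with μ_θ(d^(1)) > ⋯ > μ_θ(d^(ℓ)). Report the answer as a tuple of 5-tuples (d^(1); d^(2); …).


Via rank(M_{q-1}∘⋯∘M_p): M ≅ I[1,5], I[2,2]^2, I[2,5], I[4,4]^2.
μ_θ-semistable layers: μ^(1)=47; μ^(2)=21; μ^(3)=8; μ^(4)=-31; μ^(5)=-44

((0, 0, 0, 0, 2); (0, 0, 0, 4, 0); (0, 0, 2, 0, 0); (1, 1, 0, 0, 0); (0, 3, 0, 0, 0))


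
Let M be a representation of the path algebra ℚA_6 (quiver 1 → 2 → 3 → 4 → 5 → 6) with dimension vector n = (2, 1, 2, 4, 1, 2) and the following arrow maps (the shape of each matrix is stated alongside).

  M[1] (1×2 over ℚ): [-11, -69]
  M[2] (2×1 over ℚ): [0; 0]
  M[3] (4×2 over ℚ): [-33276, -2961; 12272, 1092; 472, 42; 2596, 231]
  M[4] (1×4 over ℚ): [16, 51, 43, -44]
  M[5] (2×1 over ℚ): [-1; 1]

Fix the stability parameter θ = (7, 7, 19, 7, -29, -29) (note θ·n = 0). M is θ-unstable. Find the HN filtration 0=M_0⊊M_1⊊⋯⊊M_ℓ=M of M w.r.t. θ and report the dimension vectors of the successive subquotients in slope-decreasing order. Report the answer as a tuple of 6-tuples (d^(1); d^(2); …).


Barcode: M ≅ I[1,1], I[1,2], I[3,3], I[3,6], I[4,4]^3, I[6,6]. HN layers by μ_θ (4 steps, strictly decreasing):
  μ^(1)=19; μ^(2)=7; μ^(3)=-8; μ^(4)=-29

((0, 0, 1, 0, 0, 0); (2, 1, 0, 3, 0, 0); (0, 0, 1, 1, 1, 1); (0, 0, 0, 0, 0, 1))


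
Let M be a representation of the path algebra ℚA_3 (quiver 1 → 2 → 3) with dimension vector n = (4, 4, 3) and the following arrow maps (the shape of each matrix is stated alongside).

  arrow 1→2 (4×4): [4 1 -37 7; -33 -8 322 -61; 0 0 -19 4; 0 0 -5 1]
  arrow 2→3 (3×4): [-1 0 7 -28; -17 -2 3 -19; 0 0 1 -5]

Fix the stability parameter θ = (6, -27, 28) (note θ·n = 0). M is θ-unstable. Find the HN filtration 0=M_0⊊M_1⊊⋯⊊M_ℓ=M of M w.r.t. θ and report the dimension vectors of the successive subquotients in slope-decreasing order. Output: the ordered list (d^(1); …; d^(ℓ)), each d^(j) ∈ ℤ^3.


Interval decomposition of M: I[1,2], I[1,3]^3.
HN type (ℓ=2): μ^(1)=28; μ^(2)=-21/2

((0, 0, 3); (4, 4, 0))


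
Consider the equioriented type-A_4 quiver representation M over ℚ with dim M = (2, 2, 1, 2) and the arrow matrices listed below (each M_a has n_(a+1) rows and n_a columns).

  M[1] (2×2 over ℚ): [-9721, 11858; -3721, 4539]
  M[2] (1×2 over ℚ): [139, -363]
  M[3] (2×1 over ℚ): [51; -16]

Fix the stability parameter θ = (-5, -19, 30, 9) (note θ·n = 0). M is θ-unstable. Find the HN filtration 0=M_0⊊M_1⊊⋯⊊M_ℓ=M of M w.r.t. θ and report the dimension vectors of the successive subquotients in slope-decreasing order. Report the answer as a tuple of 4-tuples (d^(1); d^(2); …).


Interval decomposition of M: I[1,2], I[1,4], I[4,4].
HN type (ℓ=3): μ^(1)=39/2; μ^(2)=9; μ^(3)=-12

((0, 0, 1, 1); (0, 0, 0, 1); (2, 2, 0, 0))


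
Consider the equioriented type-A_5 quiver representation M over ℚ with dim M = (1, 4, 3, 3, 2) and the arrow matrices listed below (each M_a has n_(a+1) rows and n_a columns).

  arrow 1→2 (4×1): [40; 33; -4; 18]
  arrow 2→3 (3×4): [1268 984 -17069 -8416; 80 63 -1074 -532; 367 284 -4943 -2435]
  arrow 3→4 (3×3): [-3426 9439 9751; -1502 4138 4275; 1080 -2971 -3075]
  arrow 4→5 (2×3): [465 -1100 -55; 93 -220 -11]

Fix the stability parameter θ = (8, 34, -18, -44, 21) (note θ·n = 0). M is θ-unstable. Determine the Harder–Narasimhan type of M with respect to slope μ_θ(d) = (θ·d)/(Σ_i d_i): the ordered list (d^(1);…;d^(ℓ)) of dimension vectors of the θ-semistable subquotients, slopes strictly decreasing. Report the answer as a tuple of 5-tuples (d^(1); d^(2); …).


Via rank(M_{q-1}∘⋯∘M_p): M ≅ I[1,5], I[2,2], I[2,4]^2, I[5,5].
μ_θ-semistable layers: μ^(1)=34; μ^(2)=21; μ^(3)=-5; μ^(4)=-28/3

((0, 1, 0, 0, 0); (0, 0, 0, 0, 2); (1, 1, 1, 1, 0); (0, 2, 2, 2, 0))


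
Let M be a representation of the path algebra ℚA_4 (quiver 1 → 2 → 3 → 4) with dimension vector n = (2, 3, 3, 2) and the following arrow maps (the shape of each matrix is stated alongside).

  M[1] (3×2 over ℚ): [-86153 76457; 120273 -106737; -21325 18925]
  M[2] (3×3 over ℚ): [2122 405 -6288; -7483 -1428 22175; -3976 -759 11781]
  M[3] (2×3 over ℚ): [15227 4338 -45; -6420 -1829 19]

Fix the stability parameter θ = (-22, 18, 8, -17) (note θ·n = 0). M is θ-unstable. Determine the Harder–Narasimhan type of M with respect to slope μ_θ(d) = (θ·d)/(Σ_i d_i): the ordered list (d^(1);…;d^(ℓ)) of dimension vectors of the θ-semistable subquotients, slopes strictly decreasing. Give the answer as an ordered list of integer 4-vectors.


Interval decomposition of M: I[1,1], I[1,4], I[2,3], I[2,4].
HN type (ℓ=3): μ^(1)=13; μ^(2)=3; μ^(3)=-22

((0, 1, 1, 0); (0, 2, 2, 2); (2, 0, 0, 0))


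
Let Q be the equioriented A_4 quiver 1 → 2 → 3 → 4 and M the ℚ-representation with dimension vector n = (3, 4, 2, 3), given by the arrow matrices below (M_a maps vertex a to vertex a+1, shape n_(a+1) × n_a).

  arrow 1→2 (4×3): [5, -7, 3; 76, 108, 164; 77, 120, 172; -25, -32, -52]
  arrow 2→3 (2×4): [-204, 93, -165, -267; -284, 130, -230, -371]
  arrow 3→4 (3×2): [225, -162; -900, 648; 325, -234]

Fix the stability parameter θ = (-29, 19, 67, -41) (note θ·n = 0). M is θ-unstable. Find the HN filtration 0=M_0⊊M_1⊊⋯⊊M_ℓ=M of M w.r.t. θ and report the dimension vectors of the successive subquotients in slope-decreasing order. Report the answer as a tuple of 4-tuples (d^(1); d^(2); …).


Via rank(M_{q-1}∘⋯∘M_p): M ≅ I[1,1], I[1,2], I[1,3], I[2,2], I[2,4], I[4,4]^2.
μ_θ-semistable layers: μ^(1)=67; μ^(2)=19; μ^(3)=15; μ^(4)=-29; μ^(5)=-41

((0, 0, 1, 0); (0, 3, 0, 0); (0, 1, 1, 1); (3, 0, 0, 0); (0, 0, 0, 2))


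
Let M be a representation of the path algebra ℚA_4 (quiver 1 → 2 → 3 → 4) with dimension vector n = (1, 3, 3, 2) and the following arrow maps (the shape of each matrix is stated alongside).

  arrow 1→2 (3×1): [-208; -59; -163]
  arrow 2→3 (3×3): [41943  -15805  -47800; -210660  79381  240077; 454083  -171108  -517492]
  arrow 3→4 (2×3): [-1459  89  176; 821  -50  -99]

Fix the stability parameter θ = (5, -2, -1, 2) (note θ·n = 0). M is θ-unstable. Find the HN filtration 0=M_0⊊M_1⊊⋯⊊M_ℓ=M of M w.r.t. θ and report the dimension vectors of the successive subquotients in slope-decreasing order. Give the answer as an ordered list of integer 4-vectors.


Via rank(M_{q-1}∘⋯∘M_p): M ≅ I[1,4], I[2,3], I[2,4].
μ_θ-semistable layers: μ^(1)=2; μ^(2)=2/3; μ^(3)=-1; μ^(4)=-2

((0, 0, 0, 2); (1, 1, 1, 0); (0, 0, 2, 0); (0, 2, 0, 0))


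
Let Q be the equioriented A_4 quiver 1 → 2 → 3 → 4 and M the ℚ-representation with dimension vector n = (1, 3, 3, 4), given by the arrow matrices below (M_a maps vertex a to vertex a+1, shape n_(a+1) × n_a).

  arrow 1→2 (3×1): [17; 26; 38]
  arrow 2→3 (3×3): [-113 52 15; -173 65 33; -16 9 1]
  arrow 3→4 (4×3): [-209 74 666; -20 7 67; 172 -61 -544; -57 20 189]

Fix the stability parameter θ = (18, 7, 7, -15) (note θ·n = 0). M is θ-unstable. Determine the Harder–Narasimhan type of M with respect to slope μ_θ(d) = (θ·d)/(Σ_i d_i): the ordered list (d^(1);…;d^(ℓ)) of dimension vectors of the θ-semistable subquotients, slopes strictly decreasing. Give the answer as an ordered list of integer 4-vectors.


Via rank(M_{q-1}∘⋯∘M_p): M ≅ I[1,4], I[2,4]^2, I[4,4].
μ_θ-semistable layers: μ^(1)=17/4; μ^(2)=-1/3; μ^(3)=-15

((1, 1, 1, 1); (0, 2, 2, 2); (0, 0, 0, 1))


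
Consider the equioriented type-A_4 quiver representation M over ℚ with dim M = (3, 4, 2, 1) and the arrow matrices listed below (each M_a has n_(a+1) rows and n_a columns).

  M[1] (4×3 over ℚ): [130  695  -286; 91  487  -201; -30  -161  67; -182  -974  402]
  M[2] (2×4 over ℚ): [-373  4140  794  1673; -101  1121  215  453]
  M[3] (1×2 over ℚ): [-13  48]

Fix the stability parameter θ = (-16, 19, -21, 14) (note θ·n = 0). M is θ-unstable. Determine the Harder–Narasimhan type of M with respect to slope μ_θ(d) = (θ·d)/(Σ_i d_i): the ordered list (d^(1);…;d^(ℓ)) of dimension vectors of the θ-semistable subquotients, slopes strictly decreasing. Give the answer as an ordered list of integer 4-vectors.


Via rank(M_{q-1}∘⋯∘M_p): M ≅ I[1,2], I[1,3], I[1,4], I[2,2].
μ_θ-semistable layers: μ^(1)=19; μ^(2)=14; μ^(3)=-1; μ^(4)=-16

((0, 2, 0, 0); (0, 0, 0, 1); (0, 2, 2, 0); (3, 0, 0, 0))


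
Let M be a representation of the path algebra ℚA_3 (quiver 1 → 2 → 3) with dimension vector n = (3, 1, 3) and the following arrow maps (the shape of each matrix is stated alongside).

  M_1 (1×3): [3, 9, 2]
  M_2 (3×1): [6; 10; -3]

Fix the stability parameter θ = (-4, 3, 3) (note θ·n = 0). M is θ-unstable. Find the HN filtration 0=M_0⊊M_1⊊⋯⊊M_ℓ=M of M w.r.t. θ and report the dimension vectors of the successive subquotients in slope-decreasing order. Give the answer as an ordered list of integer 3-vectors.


Via rank(M_{q-1}∘⋯∘M_p): M ≅ I[1,1]^2, I[1,3], I[3,3]^2.
μ_θ-semistable layers: μ^(1)=3; μ^(2)=-4

((0, 1, 3); (3, 0, 0))


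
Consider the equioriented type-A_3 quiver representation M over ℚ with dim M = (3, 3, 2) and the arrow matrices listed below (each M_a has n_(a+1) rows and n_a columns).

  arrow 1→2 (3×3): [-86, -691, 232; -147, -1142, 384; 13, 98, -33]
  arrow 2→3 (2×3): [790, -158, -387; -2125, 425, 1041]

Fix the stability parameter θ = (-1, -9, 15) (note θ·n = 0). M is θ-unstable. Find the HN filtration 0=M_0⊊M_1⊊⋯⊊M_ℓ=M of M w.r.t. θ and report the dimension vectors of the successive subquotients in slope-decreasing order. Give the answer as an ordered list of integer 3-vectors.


Interval decomposition of M: I[1,2], I[1,3]^2.
HN type (ℓ=2): μ^(1)=15; μ^(2)=-5

((0, 0, 2); (3, 3, 0))


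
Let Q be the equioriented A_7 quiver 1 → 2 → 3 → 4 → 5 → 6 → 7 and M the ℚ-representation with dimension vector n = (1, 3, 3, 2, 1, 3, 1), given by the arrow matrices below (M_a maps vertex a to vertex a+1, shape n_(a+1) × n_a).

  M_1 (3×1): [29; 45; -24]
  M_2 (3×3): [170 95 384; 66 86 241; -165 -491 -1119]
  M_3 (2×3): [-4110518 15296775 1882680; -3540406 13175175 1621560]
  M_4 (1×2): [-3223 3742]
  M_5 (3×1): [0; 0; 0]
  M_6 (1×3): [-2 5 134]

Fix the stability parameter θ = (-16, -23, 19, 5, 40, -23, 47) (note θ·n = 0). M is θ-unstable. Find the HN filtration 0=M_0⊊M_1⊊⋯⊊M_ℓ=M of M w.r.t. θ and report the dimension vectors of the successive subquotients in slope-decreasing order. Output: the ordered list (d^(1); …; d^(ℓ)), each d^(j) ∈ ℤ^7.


Via rank(M_{q-1}∘⋯∘M_p): M ≅ I[1,5], I[2,3]^2, I[4,4], I[6,6]^2, I[6,7].
μ_θ-semistable layers: μ^(1)=47; μ^(2)=40; μ^(3)=19; μ^(4)=12; μ^(5)=5; μ^(6)=-39/2; μ^(7)=-23

((0, 0, 0, 0, 0, 0, 1); (0, 0, 0, 0, 1, 0, 0); (0, 0, 2, 0, 0, 0, 0); (0, 0, 1, 1, 0, 0, 0); (0, 0, 0, 1, 0, 0, 0); (1, 1, 0, 0, 0, 0, 0); (0, 2, 0, 0, 0, 3, 0))


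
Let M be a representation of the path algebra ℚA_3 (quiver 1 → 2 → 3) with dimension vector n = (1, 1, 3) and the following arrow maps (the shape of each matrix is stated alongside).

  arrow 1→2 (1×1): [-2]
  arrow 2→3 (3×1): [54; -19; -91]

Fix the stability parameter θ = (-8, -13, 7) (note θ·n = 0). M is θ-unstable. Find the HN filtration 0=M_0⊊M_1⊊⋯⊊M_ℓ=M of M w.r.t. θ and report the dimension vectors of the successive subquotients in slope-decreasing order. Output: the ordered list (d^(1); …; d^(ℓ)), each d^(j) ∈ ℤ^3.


Via rank(M_{q-1}∘⋯∘M_p): M ≅ I[1,3], I[3,3]^2.
μ_θ-semistable layers: μ^(1)=7; μ^(2)=-21/2

((0, 0, 3); (1, 1, 0))


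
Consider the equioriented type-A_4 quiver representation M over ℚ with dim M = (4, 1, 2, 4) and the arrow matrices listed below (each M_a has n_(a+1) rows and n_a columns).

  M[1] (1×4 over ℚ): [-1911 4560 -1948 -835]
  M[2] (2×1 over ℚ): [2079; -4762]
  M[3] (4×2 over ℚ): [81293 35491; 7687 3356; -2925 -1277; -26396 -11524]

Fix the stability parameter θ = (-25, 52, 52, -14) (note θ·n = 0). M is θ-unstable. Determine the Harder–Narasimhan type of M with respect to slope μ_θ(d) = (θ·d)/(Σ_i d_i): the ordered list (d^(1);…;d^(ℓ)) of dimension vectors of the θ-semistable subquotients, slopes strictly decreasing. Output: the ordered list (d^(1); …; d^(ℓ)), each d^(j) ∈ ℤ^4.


Interval decomposition of M: I[1,1]^3, I[1,4], I[3,4], I[4,4]^2.
HN type (ℓ=4): μ^(1)=30; μ^(2)=19; μ^(3)=-14; μ^(4)=-25

((0, 1, 1, 1); (0, 0, 1, 1); (0, 0, 0, 2); (4, 0, 0, 0))


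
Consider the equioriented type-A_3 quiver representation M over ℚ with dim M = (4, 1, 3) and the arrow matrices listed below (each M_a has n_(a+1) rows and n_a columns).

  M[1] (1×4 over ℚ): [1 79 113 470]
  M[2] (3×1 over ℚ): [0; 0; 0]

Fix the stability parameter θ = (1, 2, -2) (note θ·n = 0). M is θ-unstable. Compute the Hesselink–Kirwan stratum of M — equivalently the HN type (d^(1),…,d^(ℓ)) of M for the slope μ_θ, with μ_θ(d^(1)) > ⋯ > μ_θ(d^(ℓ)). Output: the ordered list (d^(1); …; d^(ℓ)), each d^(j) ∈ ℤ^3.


Barcode: M ≅ I[1,1]^3, I[1,2], I[3,3]^3. HN layers by μ_θ (3 steps, strictly decreasing):
  μ^(1)=2; μ^(2)=1; μ^(3)=-2

((0, 1, 0); (4, 0, 0); (0, 0, 3))


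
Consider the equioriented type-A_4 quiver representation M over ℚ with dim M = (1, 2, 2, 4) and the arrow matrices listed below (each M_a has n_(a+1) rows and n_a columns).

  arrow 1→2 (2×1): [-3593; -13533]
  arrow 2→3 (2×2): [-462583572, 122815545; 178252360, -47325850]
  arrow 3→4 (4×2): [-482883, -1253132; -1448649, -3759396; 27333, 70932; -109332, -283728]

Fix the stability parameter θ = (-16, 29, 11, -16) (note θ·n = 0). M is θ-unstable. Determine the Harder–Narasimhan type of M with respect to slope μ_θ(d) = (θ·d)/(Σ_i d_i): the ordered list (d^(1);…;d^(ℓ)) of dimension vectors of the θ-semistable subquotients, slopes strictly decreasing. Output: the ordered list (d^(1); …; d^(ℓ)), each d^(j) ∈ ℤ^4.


Via rank(M_{q-1}∘⋯∘M_p): M ≅ I[1,4], I[2,2], I[3,3], I[4,4]^3.
μ_θ-semistable layers: μ^(1)=29; μ^(2)=11; μ^(3)=8; μ^(4)=-16

((0, 1, 0, 0); (0, 0, 1, 0); (0, 1, 1, 1); (1, 0, 0, 3))


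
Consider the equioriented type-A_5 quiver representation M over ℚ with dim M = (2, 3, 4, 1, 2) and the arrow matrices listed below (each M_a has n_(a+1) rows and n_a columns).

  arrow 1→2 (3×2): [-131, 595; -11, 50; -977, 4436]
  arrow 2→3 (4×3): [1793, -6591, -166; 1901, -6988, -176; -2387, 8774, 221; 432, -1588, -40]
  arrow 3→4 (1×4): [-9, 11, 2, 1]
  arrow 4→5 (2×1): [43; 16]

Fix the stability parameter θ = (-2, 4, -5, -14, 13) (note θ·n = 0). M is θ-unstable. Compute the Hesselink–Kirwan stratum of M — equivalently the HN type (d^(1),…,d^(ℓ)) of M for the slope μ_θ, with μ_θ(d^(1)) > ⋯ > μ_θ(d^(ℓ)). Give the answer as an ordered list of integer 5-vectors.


Interval decomposition of M: I[1,3], I[1,5], I[2,3], I[3,3], I[5,5].
HN type (ℓ=5): μ^(1)=13; μ^(2)=-1/2; μ^(3)=-2; μ^(4)=-17/4; μ^(5)=-5

((0, 0, 0, 0, 2); (0, 2, 2, 0, 0); (1, 0, 0, 0, 0); (1, 1, 1, 1, 0); (0, 0, 1, 0, 0))


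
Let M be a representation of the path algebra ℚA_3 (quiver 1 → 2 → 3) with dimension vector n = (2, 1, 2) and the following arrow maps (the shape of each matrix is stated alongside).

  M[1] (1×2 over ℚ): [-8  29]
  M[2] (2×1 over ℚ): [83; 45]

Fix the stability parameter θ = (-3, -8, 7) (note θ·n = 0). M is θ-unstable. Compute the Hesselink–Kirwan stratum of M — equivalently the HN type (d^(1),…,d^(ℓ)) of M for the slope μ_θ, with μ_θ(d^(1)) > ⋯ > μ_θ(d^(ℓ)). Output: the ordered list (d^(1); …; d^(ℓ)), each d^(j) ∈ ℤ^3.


Interval decomposition of M: I[1,1], I[1,3], I[3,3].
HN type (ℓ=3): μ^(1)=7; μ^(2)=-3; μ^(3)=-11/2

((0, 0, 2); (1, 0, 0); (1, 1, 0))


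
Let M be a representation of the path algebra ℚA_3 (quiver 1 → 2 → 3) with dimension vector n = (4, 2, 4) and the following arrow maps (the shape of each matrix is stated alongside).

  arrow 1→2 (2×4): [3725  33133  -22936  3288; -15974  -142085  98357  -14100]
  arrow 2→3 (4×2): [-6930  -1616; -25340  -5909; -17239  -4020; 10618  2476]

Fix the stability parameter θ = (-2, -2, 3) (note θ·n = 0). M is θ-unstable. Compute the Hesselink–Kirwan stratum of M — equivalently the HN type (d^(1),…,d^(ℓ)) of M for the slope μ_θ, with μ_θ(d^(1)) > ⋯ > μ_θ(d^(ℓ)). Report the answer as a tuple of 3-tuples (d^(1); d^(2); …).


Barcode: M ≅ I[1,1]^2, I[1,3]^2, I[3,3]^2. HN layers by μ_θ (2 steps, strictly decreasing):
  μ^(1)=3; μ^(2)=-2

((0, 0, 4); (4, 2, 0))


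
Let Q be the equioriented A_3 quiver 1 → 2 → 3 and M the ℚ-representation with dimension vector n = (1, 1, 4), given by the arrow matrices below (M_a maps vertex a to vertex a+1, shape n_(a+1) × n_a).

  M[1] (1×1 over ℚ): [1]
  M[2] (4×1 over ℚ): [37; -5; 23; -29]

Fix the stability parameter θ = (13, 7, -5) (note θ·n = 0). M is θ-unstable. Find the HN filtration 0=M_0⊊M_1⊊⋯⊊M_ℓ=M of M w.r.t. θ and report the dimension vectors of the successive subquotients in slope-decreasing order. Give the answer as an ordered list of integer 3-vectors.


Barcode: M ≅ I[1,3], I[3,3]^3. HN layers by μ_θ (2 steps, strictly decreasing):
  μ^(1)=5; μ^(2)=-5

((1, 1, 1); (0, 0, 3))


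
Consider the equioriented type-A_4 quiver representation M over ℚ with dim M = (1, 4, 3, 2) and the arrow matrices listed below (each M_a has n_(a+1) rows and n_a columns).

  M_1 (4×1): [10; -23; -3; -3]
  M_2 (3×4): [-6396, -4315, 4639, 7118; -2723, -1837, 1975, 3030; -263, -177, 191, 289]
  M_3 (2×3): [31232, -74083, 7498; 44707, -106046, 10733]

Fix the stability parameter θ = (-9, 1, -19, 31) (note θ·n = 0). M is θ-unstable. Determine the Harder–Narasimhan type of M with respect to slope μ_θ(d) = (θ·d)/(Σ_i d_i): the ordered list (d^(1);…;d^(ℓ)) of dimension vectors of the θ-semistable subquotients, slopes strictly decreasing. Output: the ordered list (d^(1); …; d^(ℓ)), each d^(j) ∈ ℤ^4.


Interval decomposition of M: I[1,4], I[2,2], I[2,3], I[2,4].
HN type (ℓ=3): μ^(1)=31; μ^(2)=1; μ^(3)=-9

((0, 0, 0, 2); (0, 1, 0, 0); (1, 3, 3, 0))


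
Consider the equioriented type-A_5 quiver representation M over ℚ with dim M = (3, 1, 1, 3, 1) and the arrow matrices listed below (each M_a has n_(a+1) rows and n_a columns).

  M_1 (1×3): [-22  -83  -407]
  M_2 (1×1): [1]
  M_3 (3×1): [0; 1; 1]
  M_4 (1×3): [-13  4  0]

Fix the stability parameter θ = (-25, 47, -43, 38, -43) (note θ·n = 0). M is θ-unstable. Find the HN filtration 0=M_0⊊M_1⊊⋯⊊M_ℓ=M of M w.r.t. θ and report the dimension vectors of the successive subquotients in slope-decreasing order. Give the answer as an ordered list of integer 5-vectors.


Barcode: M ≅ I[1,1]^2, I[1,5], I[4,4]^2. HN layers by μ_θ (3 steps, strictly decreasing):
  μ^(1)=38; μ^(2)=-1/4; μ^(3)=-25

((0, 0, 0, 2, 0); (0, 1, 1, 1, 1); (3, 0, 0, 0, 0))


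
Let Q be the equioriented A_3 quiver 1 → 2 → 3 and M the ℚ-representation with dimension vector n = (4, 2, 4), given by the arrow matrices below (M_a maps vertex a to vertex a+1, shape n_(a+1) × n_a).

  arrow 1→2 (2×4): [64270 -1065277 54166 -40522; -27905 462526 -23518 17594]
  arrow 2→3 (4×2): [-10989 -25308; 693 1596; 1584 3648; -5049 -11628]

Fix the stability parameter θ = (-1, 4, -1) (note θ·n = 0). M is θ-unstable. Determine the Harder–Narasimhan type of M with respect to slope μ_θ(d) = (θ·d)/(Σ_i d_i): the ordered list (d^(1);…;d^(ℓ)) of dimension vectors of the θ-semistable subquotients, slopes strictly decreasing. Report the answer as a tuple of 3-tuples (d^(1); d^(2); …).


Via rank(M_{q-1}∘⋯∘M_p): M ≅ I[1,1]^2, I[1,2], I[1,3], I[3,3]^3.
μ_θ-semistable layers: μ^(1)=4; μ^(2)=3/2; μ^(3)=-1

((0, 1, 0); (0, 1, 1); (4, 0, 3))


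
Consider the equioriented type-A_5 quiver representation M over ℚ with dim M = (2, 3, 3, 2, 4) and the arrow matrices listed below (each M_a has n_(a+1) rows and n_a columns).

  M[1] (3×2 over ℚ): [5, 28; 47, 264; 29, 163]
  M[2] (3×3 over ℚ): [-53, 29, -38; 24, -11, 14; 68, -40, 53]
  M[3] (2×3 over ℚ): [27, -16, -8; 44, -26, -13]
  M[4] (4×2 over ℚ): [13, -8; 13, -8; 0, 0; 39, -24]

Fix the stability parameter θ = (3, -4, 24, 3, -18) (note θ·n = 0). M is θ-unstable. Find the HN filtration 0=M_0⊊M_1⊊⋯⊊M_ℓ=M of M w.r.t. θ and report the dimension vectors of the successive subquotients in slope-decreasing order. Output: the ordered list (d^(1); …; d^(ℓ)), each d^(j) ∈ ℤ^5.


Via rank(M_{q-1}∘⋯∘M_p): M ≅ I[1,4], I[1,5], I[2,3], I[5,5]^3.
μ_θ-semistable layers: μ^(1)=24; μ^(2)=27/2; μ^(3)=3; μ^(4)=-1/2; μ^(5)=-4; μ^(6)=-18

((0, 0, 1, 0, 0); (0, 0, 1, 1, 0); (0, 0, 1, 1, 1); (2, 2, 0, 0, 0); (0, 1, 0, 0, 0); (0, 0, 0, 0, 3))


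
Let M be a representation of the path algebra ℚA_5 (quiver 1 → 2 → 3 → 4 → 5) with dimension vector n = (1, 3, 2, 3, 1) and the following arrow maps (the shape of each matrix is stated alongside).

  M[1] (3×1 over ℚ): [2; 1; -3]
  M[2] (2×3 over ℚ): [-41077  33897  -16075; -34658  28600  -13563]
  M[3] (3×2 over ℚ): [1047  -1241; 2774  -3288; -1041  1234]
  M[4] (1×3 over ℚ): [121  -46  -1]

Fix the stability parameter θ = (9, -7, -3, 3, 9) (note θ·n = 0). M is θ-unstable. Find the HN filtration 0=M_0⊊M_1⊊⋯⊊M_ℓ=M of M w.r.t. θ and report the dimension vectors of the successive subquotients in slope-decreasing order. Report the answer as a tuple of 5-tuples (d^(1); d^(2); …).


Interval decomposition of M: I[1,5], I[2,2], I[2,4], I[4,4].
HN type (ℓ=5): μ^(1)=9; μ^(2)=3; μ^(3)=-1/3; μ^(4)=-3; μ^(5)=-7

((0, 0, 0, 0, 1); (0, 0, 0, 3, 0); (1, 1, 1, 0, 0); (0, 0, 1, 0, 0); (0, 2, 0, 0, 0))


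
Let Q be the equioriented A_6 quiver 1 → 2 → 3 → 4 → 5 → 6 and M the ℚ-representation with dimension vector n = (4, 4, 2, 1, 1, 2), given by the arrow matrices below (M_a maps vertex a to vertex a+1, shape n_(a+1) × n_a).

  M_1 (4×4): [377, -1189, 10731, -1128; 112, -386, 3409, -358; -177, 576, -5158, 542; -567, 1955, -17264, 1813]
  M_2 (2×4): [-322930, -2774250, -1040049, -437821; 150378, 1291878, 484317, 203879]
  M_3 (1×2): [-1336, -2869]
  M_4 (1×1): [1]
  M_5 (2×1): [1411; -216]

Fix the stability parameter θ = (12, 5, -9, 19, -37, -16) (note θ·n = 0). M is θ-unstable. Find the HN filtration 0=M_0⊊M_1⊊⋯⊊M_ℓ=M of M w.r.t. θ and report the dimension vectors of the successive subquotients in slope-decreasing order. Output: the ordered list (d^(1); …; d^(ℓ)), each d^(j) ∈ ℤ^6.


Barcode: M ≅ I[1,2]^2, I[1,3], I[1,6], I[6,6]. HN layers by μ_θ (4 steps, strictly decreasing):
  μ^(1)=17/2; μ^(2)=8/3; μ^(3)=-13/3; μ^(4)=-16

((2, 2, 0, 0, 0, 0); (1, 1, 1, 0, 0, 0); (1, 1, 1, 1, 1, 1); (0, 0, 0, 0, 0, 1))


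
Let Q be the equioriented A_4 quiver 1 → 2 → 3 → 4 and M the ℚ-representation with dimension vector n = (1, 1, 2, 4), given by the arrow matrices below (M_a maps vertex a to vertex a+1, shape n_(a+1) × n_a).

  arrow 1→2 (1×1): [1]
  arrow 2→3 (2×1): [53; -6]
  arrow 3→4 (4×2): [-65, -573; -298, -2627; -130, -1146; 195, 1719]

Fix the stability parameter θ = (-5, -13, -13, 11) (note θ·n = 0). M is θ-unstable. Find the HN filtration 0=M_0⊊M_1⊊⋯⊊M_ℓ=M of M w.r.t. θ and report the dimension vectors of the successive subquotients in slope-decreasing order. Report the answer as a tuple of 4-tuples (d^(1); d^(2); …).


Interval decomposition of M: I[1,4], I[3,4], I[4,4]^2.
HN type (ℓ=3): μ^(1)=11; μ^(2)=-31/3; μ^(3)=-13

((0, 0, 0, 4); (1, 1, 1, 0); (0, 0, 1, 0))


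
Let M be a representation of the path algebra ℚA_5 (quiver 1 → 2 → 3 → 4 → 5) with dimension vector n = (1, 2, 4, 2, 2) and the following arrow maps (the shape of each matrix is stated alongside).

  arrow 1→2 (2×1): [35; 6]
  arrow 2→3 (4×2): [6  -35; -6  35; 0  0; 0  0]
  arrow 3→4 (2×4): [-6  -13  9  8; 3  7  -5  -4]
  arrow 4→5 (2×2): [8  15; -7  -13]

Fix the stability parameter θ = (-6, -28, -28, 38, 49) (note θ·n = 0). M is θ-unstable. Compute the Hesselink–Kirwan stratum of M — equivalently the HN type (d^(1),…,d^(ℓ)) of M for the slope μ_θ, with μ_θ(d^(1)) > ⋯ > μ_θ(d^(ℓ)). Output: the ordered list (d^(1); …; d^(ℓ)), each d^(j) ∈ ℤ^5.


Via rank(M_{q-1}∘⋯∘M_p): M ≅ I[1,2], I[2,5], I[3,3]^2, I[3,5].
μ_θ-semistable layers: μ^(1)=49; μ^(2)=38; μ^(3)=-17; μ^(4)=-28

((0, 0, 0, 0, 2); (0, 0, 0, 2, 0); (1, 1, 0, 0, 0); (0, 1, 4, 0, 0))


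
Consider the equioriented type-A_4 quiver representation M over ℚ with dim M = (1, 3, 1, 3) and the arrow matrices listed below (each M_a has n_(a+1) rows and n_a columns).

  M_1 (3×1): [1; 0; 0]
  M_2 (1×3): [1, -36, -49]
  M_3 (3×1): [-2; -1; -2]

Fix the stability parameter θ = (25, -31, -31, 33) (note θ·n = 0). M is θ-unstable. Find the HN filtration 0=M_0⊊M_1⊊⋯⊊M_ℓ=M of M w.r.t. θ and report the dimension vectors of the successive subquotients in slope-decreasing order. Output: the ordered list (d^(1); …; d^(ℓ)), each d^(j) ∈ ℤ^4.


Interval decomposition of M: I[1,4], I[2,2]^2, I[4,4]^2.
HN type (ℓ=3): μ^(1)=33; μ^(2)=-37/3; μ^(3)=-31

((0, 0, 0, 3); (1, 1, 1, 0); (0, 2, 0, 0))


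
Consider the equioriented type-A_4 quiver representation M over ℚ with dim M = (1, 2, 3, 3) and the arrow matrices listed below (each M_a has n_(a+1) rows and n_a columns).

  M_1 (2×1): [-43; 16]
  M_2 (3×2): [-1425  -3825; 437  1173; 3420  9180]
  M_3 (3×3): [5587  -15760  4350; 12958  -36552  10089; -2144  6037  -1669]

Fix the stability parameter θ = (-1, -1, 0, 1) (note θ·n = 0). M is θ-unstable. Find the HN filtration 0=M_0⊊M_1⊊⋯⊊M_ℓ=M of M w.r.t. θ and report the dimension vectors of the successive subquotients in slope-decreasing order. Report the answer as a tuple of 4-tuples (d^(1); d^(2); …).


Interval decomposition of M: I[1,4], I[2,2], I[3,4]^2.
HN type (ℓ=3): μ^(1)=1; μ^(2)=0; μ^(3)=-1

((0, 0, 0, 3); (0, 0, 3, 0); (1, 2, 0, 0))


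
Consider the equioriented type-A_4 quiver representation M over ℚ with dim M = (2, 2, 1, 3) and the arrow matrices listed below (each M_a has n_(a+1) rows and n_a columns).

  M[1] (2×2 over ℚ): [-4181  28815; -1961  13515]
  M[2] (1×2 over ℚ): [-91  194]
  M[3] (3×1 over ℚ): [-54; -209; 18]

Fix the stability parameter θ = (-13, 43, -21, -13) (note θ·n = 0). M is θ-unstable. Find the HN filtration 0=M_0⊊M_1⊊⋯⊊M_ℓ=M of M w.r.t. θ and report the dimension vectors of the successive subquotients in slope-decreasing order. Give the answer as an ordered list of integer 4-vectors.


Interval decomposition of M: I[1,1], I[1,4], I[2,2], I[4,4]^2.
HN type (ℓ=3): μ^(1)=43; μ^(2)=3; μ^(3)=-13

((0, 1, 0, 0); (0, 1, 1, 1); (2, 0, 0, 2))


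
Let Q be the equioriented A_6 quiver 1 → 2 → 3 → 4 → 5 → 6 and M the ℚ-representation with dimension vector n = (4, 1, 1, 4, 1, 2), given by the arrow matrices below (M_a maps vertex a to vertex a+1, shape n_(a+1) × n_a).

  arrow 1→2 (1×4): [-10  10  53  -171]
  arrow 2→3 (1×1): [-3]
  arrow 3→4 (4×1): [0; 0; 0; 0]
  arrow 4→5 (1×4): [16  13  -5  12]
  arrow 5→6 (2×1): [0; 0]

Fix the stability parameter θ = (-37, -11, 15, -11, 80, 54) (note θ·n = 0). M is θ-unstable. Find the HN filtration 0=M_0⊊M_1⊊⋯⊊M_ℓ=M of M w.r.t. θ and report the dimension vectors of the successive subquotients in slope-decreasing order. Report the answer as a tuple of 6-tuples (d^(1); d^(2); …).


Via rank(M_{q-1}∘⋯∘M_p): M ≅ I[1,1]^3, I[1,3], I[4,4]^3, I[4,5], I[6,6]^2.
μ_θ-semistable layers: μ^(1)=80; μ^(2)=54; μ^(3)=15; μ^(4)=-11; μ^(5)=-37

((0, 0, 0, 0, 1, 0); (0, 0, 0, 0, 0, 2); (0, 0, 1, 0, 0, 0); (0, 1, 0, 4, 0, 0); (4, 0, 0, 0, 0, 0))


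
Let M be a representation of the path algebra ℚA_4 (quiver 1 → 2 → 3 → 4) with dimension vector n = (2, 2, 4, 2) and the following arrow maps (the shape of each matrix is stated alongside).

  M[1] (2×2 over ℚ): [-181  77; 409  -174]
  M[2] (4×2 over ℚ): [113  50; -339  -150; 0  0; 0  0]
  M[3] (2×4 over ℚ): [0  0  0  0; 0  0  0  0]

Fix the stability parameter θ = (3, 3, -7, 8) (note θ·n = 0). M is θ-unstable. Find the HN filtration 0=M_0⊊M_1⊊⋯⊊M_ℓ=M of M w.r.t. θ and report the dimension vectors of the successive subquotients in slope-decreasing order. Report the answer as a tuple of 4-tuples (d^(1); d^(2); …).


Via rank(M_{q-1}∘⋯∘M_p): M ≅ I[1,2], I[1,3], I[3,3]^3, I[4,4]^2.
μ_θ-semistable layers: μ^(1)=8; μ^(2)=3; μ^(3)=-1/3; μ^(4)=-7

((0, 0, 0, 2); (1, 1, 0, 0); (1, 1, 1, 0); (0, 0, 3, 0))


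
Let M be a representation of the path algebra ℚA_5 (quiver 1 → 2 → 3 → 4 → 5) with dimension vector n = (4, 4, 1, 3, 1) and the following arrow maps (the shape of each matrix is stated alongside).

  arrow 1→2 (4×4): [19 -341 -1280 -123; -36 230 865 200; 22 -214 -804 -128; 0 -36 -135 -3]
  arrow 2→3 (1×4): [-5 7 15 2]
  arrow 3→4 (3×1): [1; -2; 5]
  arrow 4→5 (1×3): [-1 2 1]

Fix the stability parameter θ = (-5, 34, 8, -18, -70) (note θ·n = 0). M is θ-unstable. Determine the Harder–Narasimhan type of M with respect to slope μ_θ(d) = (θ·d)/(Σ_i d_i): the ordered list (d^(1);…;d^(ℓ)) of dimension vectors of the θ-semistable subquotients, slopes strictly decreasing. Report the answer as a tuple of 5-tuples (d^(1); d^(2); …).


Interval decomposition of M: I[1,1], I[1,2]^2, I[1,4], I[2,2], I[4,4], I[4,5].
HN type (ℓ=5): μ^(1)=34; μ^(2)=8; μ^(3)=-5; μ^(4)=-18; μ^(5)=-44

((0, 3, 0, 0, 0); (0, 1, 1, 1, 0); (4, 0, 0, 0, 0); (0, 0, 0, 1, 0); (0, 0, 0, 1, 1))


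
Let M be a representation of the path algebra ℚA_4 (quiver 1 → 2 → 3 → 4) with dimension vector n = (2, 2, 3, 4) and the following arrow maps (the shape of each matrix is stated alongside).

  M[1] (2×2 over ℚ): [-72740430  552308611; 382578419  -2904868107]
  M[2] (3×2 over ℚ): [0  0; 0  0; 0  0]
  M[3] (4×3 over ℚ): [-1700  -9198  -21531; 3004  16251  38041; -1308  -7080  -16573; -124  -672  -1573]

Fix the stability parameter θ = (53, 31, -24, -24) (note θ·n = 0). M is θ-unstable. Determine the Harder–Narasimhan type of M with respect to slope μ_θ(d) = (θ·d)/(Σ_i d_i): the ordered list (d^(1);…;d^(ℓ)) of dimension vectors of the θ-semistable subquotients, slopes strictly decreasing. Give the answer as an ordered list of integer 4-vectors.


Interval decomposition of M: I[1,2]^2, I[3,3], I[3,4]^2, I[4,4]^2.
HN type (ℓ=2): μ^(1)=42; μ^(2)=-24

((2, 2, 0, 0); (0, 0, 3, 4))
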